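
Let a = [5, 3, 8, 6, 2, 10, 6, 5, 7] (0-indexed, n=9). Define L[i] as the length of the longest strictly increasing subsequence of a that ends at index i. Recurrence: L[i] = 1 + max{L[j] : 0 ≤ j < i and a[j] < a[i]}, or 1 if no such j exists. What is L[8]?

3

   i    0    1    2    3    4    5    6    7    8
a[i]    5    3    8    6    2   10    6    5    7
L[i]    1    1    2    2    1    3    2    2    3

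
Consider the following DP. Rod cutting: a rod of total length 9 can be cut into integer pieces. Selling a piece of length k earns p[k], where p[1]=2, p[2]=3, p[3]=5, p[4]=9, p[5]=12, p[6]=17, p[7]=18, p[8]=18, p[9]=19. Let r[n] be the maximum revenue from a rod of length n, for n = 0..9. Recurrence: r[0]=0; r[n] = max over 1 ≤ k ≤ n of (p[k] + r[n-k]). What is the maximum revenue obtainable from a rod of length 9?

23

   n    0    1    2    3    4    5    6    7    8    9
r[n]    0    2    4    6    9   12   17   19   21   23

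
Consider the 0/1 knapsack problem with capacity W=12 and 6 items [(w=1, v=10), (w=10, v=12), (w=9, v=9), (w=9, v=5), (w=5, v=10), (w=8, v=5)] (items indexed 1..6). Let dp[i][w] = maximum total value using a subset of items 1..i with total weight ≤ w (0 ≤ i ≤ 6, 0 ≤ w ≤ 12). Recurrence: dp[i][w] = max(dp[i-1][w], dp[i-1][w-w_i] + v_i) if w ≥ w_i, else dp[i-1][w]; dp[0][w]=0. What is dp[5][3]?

10

i\w   0   1   2   3   4   5   6   7   8   9  10  11  12
  0   0   0   0   0   0   0   0   0   0   0   0   0   0
  1   0  10  10  10  10  10  10  10  10  10  10  10  10
  2   0  10  10  10  10  10  10  10  10  10  12  22  22
  3   0  10  10  10  10  10  10  10  10  10  19  22  22
  4   0  10  10  10  10  10  10  10  10  10  19  22  22
  5   0  10  10  10  10  10  20  20  20  20  20  22  22
  6   0  10  10  10  10  10  20  20  20  20  20  22  22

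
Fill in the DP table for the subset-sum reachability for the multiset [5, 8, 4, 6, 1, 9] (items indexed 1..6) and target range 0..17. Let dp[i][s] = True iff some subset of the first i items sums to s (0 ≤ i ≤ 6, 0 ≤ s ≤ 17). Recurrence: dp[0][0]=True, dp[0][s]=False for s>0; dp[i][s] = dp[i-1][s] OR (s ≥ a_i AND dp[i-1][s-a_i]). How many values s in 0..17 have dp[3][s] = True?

8

i\s   0   1   2   3   4   5   6   7   8   9  10  11  12  13  14  15  16  17
  0   T   F   F   F   F   F   F   F   F   F   F   F   F   F   F   F   F   F
  1   T   F   F   F   F   T   F   F   F   F   F   F   F   F   F   F   F   F
  2   T   F   F   F   F   T   F   F   T   F   F   F   F   T   F   F   F   F
  3   T   F   F   F   T   T   F   F   T   T   F   F   T   T   F   F   F   T
  4   T   F   F   F   T   T   T   F   T   T   T   T   T   T   T   T   F   T
  5   T   T   F   F   T   T   T   T   T   T   T   T   T   T   T   T   T   T
  6   T   T   F   F   T   T   T   T   T   T   T   T   T   T   T   T   T   T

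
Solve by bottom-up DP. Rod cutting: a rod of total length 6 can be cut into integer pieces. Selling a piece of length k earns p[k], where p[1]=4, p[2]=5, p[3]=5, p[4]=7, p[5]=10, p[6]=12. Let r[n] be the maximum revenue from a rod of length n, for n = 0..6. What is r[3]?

   n    0    1    2    3    4    5    6
r[n]    0    4    8   12   16   20   24

12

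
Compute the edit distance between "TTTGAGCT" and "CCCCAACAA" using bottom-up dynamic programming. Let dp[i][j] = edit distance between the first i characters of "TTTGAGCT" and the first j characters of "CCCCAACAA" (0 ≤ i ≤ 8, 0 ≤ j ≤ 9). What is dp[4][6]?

6

   ''  C  C  C  C  A  A  C  A  A
''  0  1  2  3  4  5  6  7  8  9
 T  1  1  2  3  4  5  6  7  8  9
 T  2  2  2  3  4  5  6  7  8  9
 T  3  3  3  3  4  5  6  7  8  9
 G  4  4  4  4  4  5  6  7  8  9
 A  5  5  5  5  5  4  5  6  7  8
 G  6  6  6  6  6  5  5  6  7  8
 C  7  6  6  6  6  6  6  5  6  7
 T  8  7  7  7  7  7  7  6  6  7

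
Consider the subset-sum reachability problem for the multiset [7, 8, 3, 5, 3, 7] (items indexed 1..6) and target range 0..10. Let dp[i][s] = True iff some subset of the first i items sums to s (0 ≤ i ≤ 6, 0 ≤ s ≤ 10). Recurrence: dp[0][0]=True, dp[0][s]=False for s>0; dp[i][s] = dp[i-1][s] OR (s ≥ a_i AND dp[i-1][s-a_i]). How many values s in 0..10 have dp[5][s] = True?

i\s   0   1   2   3   4   5   6   7   8   9  10
  0   T   F   F   F   F   F   F   F   F   F   F
  1   T   F   F   F   F   F   F   T   F   F   F
  2   T   F   F   F   F   F   F   T   T   F   F
  3   T   F   F   T   F   F   F   T   T   F   T
  4   T   F   F   T   F   T   F   T   T   F   T
  5   T   F   F   T   F   T   T   T   T   F   T
  6   T   F   F   T   F   T   T   T   T   F   T

7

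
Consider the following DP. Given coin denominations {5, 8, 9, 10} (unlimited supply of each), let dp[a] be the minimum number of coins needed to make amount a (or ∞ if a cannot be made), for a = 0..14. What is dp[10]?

 a  0  1  2  3  4  5  6  7  8  9 10 11 12 13 14
dp  0  -  -  -  -  1  -  -  1  1  1  -  -  2  2
(- denotes ∞ / unreachable)

1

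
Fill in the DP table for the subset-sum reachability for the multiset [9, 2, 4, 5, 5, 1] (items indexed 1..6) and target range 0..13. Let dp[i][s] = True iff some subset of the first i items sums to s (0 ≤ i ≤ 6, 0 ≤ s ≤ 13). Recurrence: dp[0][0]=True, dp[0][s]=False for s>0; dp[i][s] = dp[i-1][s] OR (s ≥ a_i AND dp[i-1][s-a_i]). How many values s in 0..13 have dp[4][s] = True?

i\s   0   1   2   3   4   5   6   7   8   9  10  11  12  13
  0   T   F   F   F   F   F   F   F   F   F   F   F   F   F
  1   T   F   F   F   F   F   F   F   F   T   F   F   F   F
  2   T   F   T   F   F   F   F   F   F   T   F   T   F   F
  3   T   F   T   F   T   F   T   F   F   T   F   T   F   T
  4   T   F   T   F   T   T   T   T   F   T   F   T   F   T
  5   T   F   T   F   T   T   T   T   F   T   T   T   T   T
  6   T   T   T   T   T   T   T   T   T   T   T   T   T   T

9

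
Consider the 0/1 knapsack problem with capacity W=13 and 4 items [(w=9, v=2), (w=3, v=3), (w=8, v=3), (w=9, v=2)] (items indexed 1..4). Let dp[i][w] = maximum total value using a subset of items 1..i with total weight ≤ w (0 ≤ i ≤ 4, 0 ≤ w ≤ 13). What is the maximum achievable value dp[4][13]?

i\w   0   1   2   3   4   5   6   7   8   9  10  11  12  13
  0   0   0   0   0   0   0   0   0   0   0   0   0   0   0
  1   0   0   0   0   0   0   0   0   0   2   2   2   2   2
  2   0   0   0   3   3   3   3   3   3   3   3   3   5   5
  3   0   0   0   3   3   3   3   3   3   3   3   6   6   6
  4   0   0   0   3   3   3   3   3   3   3   3   6   6   6

6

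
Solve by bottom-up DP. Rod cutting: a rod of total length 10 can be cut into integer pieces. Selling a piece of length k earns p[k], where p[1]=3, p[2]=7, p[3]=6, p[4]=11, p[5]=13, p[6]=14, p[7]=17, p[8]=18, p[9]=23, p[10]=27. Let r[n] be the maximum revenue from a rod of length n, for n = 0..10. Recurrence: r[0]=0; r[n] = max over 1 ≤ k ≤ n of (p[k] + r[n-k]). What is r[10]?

   n    0    1    2    3    4    5    6    7    8    9   10
r[n]    0    3    7   10   14   17   21   24   28   31   35

35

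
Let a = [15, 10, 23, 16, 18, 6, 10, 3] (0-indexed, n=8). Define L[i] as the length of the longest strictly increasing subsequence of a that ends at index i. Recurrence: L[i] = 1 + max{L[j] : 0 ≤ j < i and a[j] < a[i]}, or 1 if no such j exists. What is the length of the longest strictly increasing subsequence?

   i    0    1    2    3    4    5    6    7
a[i]   15   10   23   16   18    6   10    3
L[i]    1    1    2    2    3    1    2    1

3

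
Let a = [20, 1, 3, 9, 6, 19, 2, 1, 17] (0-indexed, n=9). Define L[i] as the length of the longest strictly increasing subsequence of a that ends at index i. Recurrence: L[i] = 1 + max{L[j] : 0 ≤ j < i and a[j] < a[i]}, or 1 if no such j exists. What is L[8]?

   i    0    1    2    3    4    5    6    7    8
a[i]   20    1    3    9    6   19    2    1   17
L[i]    1    1    2    3    3    4    2    1    4

4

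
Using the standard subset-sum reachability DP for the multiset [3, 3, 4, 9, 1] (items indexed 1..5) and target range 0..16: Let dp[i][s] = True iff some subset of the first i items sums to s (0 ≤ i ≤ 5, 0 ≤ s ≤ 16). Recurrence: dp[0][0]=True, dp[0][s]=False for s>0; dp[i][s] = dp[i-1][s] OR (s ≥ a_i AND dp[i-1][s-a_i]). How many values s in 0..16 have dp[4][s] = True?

11

i\s   0   1   2   3   4   5   6   7   8   9  10  11  12  13  14  15  16
  0   T   F   F   F   F   F   F   F   F   F   F   F   F   F   F   F   F
  1   T   F   F   T   F   F   F   F   F   F   F   F   F   F   F   F   F
  2   T   F   F   T   F   F   T   F   F   F   F   F   F   F   F   F   F
  3   T   F   F   T   T   F   T   T   F   F   T   F   F   F   F   F   F
  4   T   F   F   T   T   F   T   T   F   T   T   F   T   T   F   T   T
  5   T   T   F   T   T   T   T   T   T   T   T   T   T   T   T   T   T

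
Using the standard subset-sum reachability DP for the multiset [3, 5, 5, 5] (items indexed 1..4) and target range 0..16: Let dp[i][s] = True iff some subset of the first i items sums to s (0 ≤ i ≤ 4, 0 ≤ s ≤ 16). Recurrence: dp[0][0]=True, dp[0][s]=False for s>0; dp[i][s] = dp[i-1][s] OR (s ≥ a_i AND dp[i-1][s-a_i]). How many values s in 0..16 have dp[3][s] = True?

i\s   0   1   2   3   4   5   6   7   8   9  10  11  12  13  14  15  16
  0   T   F   F   F   F   F   F   F   F   F   F   F   F   F   F   F   F
  1   T   F   F   T   F   F   F   F   F   F   F   F   F   F   F   F   F
  2   T   F   F   T   F   T   F   F   T   F   F   F   F   F   F   F   F
  3   T   F   F   T   F   T   F   F   T   F   T   F   F   T   F   F   F
  4   T   F   F   T   F   T   F   F   T   F   T   F   F   T   F   T   F

6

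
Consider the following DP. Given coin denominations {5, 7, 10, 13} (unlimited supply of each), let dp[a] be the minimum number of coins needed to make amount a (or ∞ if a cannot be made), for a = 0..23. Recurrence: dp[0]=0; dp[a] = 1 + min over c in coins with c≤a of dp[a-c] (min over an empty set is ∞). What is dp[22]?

3

 a  0  1  2  3  4  5  6  7  8  9 10 11 12 13 14 15 16 17 18 19 20 21 22 23
dp  0  -  -  -  -  1  -  1  -  -  1  -  2  1  2  2  -  2  2  3  2  3  3  2
(- denotes ∞ / unreachable)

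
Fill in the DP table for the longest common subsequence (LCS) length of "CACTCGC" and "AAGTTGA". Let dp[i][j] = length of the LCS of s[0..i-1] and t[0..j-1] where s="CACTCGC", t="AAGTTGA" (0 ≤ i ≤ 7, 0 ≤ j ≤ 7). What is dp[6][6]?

   ''  A  A  G  T  T  G  A
''  0  0  0  0  0  0  0  0
 C  0  0  0  0  0  0  0  0
 A  0  1  1  1  1  1  1  1
 C  0  1  1  1  1  1  1  1
 T  0  1  1  1  2  2  2  2
 C  0  1  1  1  2  2  2  2
 G  0  1  1  2  2  2  3  3
 C  0  1  1  2  2  2  3  3

3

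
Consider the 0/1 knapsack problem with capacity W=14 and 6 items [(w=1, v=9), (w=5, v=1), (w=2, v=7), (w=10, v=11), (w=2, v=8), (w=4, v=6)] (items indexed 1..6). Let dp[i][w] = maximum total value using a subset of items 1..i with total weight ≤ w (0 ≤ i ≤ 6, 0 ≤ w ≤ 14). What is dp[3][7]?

i\w   0   1   2   3   4   5   6   7   8   9  10  11  12  13  14
  0   0   0   0   0   0   0   0   0   0   0   0   0   0   0   0
  1   0   9   9   9   9   9   9   9   9   9   9   9   9   9   9
  2   0   9   9   9   9   9  10  10  10  10  10  10  10  10  10
  3   0   9   9  16  16  16  16  16  17  17  17  17  17  17  17
  4   0   9   9  16  16  16  16  16  17  17  17  20  20  27  27
  5   0   9   9  17  17  24  24  24  24  24  25  25  25  28  28
  6   0   9   9  17  17  24  24  24  24  30  30  30  30  30  31

16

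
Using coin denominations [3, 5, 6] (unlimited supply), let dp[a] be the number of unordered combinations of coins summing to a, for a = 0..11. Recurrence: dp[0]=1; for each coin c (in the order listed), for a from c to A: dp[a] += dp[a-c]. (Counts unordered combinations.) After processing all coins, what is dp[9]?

2

after  coin     0     1     2     3     4     5     6     7     8     9    10    11
          3     1     0     0     1     0     0     1     0     0     1     0     0
          5     1     0     0     1     0     1     1     0     1     1     1     1
          6     1     0     0     1     0     1     2     0     1     2     1     2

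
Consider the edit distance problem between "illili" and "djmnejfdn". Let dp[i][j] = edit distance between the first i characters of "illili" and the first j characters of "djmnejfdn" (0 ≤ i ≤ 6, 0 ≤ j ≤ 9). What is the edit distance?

   ''  d  j  m  n  e  j  f  d  n
''  0  1  2  3  4  5  6  7  8  9
 i  1  1  2  3  4  5  6  7  8  9
 l  2  2  2  3  4  5  6  7  8  9
 l  3  3  3  3  4  5  6  7  8  9
 i  4  4  4  4  4  5  6  7  8  9
 l  5  5  5  5  5  5  6  7  8  9
 i  6  6  6  6  6  6  6  7  8  9

9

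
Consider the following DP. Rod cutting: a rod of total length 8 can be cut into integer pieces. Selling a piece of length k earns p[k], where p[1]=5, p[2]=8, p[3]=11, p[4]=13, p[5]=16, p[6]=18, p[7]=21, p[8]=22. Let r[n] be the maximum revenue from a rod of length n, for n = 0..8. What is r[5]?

25

   n    0    1    2    3    4    5    6    7    8
r[n]    0    5   10   15   20   25   30   35   40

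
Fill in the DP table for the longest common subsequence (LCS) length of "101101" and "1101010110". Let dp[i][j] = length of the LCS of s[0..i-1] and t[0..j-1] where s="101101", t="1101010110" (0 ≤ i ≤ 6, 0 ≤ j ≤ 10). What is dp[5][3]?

   ''  1  1  0  1  0  1  0  1  1  0
''  0  0  0  0  0  0  0  0  0  0  0
 1  0  1  1  1  1  1  1  1  1  1  1
 0  0  1  1  2  2  2  2  2  2  2  2
 1  0  1  2  2  3  3  3  3  3  3  3
 1  0  1  2  2  3  3  4  4  4  4  4
 0  0  1  2  3  3  4  4  5  5  5  5
 1  0  1  2  3  4  4  5  5  6  6  6

3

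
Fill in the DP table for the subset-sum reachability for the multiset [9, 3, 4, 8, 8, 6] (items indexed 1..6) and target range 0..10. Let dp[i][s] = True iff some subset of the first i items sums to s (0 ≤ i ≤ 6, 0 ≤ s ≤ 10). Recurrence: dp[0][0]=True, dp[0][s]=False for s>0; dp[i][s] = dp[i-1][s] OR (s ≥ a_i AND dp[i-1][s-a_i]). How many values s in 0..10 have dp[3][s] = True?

i\s   0   1   2   3   4   5   6   7   8   9  10
  0   T   F   F   F   F   F   F   F   F   F   F
  1   T   F   F   F   F   F   F   F   F   T   F
  2   T   F   F   T   F   F   F   F   F   T   F
  3   T   F   F   T   T   F   F   T   F   T   F
  4   T   F   F   T   T   F   F   T   T   T   F
  5   T   F   F   T   T   F   F   T   T   T   F
  6   T   F   F   T   T   F   T   T   T   T   T

5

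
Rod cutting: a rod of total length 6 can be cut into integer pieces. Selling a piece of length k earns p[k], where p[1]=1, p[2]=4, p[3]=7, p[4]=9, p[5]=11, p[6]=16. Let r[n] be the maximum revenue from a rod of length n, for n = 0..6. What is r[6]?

16

   n    0    1    2    3    4    5    6
r[n]    0    1    4    7    9   11   16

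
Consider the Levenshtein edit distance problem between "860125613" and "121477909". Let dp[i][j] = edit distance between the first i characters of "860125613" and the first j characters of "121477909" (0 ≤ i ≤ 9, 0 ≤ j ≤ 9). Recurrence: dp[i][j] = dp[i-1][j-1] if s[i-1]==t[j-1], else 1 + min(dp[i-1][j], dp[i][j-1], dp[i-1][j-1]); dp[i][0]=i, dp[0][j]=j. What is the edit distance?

   ''  1  2  1  4  7  7  9  0  9
''  0  1  2  3  4  5  6  7  8  9
 8  1  1  2  3  4  5  6  7  8  9
 6  2  2  2  3  4  5  6  7  8  9
 0  3  3  3  3  4  5  6  7  7  8
 1  4  3  4  3  4  5  6  7  8  8
 2  5  4  3  4  4  5  6  7  8  9
 5  6  5  4  4  5  5  6  7  8  9
 6  7  6  5  5  5  6  6  7  8  9
 1  8  7  6  5  6  6  7  7  8  9
 3  9  8  7  6  6  7  7  8  8  9

9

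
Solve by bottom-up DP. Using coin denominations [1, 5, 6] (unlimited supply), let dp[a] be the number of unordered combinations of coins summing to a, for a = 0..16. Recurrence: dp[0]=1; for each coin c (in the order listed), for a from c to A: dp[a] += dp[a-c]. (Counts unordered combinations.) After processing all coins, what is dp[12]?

after  coin     0     1     2     3     4     5     6     7     8     9    10    11    12    13    14    15    16
          1     1     1     1     1     1     1     1     1     1     1     1     1     1     1     1     1     1
          5     1     1     1     1     1     2     2     2     2     2     3     3     3     3     3     4     4
          6     1     1     1     1     1     2     3     3     3     3     4     5     6     6     6     7     8

6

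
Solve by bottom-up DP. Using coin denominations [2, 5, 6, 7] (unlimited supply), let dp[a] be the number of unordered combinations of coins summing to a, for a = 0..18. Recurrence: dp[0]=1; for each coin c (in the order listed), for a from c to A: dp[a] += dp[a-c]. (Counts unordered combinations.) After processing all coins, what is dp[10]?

after  coin     0     1     2     3     4     5     6     7     8     9    10    11    12    13    14    15    16    17    18
          2     1     0     1     0     1     0     1     0     1     0     1     0     1     0     1     0     1     0     1
          5     1     0     1     0     1     1     1     1     1     1     2     1     2     1     2     2     2     2     2
          6     1     0     1     0     1     1     2     1     2     1     3     2     4     2     4     3     5     4     6
          7     1     0     1     0     1     1     2     2     2     2     3     3     5     4     6     5     7     7     9

3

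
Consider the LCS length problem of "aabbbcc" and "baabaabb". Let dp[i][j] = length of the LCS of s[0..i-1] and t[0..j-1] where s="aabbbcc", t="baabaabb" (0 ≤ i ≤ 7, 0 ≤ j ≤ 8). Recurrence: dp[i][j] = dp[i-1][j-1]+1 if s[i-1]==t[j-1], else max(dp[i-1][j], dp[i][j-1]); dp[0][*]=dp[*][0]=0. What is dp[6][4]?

3

   ''  b  a  a  b  a  a  b  b
''  0  0  0  0  0  0  0  0  0
 a  0  0  1  1  1  1  1  1  1
 a  0  0  1  2  2  2  2  2  2
 b  0  1  1  2  3  3  3  3  3
 b  0  1  1  2  3  3  3  4  4
 b  0  1  1  2  3  3  3  4  5
 c  0  1  1  2  3  3  3  4  5
 c  0  1  1  2  3  3  3  4  5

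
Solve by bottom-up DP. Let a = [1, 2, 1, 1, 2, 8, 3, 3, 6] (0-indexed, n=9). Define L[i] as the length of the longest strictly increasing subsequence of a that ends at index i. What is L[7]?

   i    0    1    2    3    4    5    6    7    8
a[i]    1    2    1    1    2    8    3    3    6
L[i]    1    2    1    1    2    3    3    3    4

3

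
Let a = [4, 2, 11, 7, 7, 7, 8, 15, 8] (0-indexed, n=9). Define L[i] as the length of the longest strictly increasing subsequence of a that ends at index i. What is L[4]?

2

   i    0    1    2    3    4    5    6    7    8
a[i]    4    2   11    7    7    7    8   15    8
L[i]    1    1    2    2    2    2    3    4    3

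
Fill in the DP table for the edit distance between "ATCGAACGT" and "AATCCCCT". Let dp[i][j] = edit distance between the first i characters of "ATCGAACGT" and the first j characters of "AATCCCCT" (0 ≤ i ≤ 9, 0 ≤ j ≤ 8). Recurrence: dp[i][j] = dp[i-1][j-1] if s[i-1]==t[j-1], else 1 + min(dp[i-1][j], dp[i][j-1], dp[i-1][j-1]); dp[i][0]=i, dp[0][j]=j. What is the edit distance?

   ''  A  A  T  C  C  C  C  T
''  0  1  2  3  4  5  6  7  8
 A  1  0  1  2  3  4  5  6  7
 T  2  1  1  1  2  3  4  5  6
 C  3  2  2  2  1  2  3  4  5
 G  4  3  3  3  2  2  3  4  5
 A  5  4  3  4  3  3  3  4  5
 A  6  5  4  4  4  4  4  4  5
 C  7  6  5  5  4  4  4  4  5
 G  8  7  6  6  5  5  5  5  5
 T  9  8  7  6  6  6  6  6  5

5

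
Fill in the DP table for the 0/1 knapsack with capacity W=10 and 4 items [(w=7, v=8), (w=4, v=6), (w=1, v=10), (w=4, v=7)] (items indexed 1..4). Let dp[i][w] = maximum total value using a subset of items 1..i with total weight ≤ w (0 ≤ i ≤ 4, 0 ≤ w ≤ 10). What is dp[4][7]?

17

i\w   0   1   2   3   4   5   6   7   8   9  10
  0   0   0   0   0   0   0   0   0   0   0   0
  1   0   0   0   0   0   0   0   8   8   8   8
  2   0   0   0   0   6   6   6   8   8   8   8
  3   0  10  10  10  10  16  16  16  18  18  18
  4   0  10  10  10  10  17  17  17  18  23  23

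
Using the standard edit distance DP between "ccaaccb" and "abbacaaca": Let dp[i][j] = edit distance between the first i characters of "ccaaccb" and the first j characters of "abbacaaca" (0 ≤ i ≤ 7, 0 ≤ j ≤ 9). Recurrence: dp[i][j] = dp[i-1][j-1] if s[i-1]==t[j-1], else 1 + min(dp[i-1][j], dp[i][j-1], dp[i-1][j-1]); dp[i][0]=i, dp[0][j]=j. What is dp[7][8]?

6

   ''  a  b  b  a  c  a  a  c  a
''  0  1  2  3  4  5  6  7  8  9
 c  1  1  2  3  4  4  5  6  7  8
 c  2  2  2  3  4  4  5  6  6  7
 a  3  2  3  3  3  4  4  5  6  6
 a  4  3  3  4  3  4  4  4  5  6
 c  5  4  4  4  4  3  4  5  4  5
 c  6  5  5  5  5  4  4  5  5  5
 b  7  6  5  5  6  5  5  5  6  6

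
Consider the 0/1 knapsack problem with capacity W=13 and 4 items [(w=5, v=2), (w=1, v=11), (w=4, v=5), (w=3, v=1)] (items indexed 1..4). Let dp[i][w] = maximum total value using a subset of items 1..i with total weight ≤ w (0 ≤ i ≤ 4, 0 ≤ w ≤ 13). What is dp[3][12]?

i\w   0   1   2   3   4   5   6   7   8   9  10  11  12  13
  0   0   0   0   0   0   0   0   0   0   0   0   0   0   0
  1   0   0   0   0   0   2   2   2   2   2   2   2   2   2
  2   0  11  11  11  11  11  13  13  13  13  13  13  13  13
  3   0  11  11  11  11  16  16  16  16  16  18  18  18  18
  4   0  11  11  11  12  16  16  16  17  17  18  18  18  19

18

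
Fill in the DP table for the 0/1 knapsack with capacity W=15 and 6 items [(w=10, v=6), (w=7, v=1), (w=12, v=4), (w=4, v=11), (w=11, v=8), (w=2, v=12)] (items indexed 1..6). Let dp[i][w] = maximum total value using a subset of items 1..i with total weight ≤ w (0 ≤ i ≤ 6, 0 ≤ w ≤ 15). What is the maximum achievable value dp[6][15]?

i\w   0   1   2   3   4   5   6   7   8   9  10  11  12  13  14  15
  0   0   0   0   0   0   0   0   0   0   0   0   0   0   0   0   0
  1   0   0   0   0   0   0   0   0   0   0   6   6   6   6   6   6
  2   0   0   0   0   0   0   0   1   1   1   6   6   6   6   6   6
  3   0   0   0   0   0   0   0   1   1   1   6   6   6   6   6   6
  4   0   0   0   0  11  11  11  11  11  11  11  12  12  12  17  17
  5   0   0   0   0  11  11  11  11  11  11  11  12  12  12  17  19
  6   0   0  12  12  12  12  23  23  23  23  23  23  23  24  24  24

24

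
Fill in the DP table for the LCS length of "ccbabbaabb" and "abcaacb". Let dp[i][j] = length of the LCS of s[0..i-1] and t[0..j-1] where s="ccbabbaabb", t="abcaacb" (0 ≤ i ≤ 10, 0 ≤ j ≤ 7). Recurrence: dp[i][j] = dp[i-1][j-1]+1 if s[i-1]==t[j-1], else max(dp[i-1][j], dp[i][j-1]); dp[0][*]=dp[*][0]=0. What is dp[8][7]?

4

   ''  a  b  c  a  a  c  b
''  0  0  0  0  0  0  0  0
 c  0  0  0  1  1  1  1  1
 c  0  0  0  1  1  1  2  2
 b  0  0  1  1  1  1  2  3
 a  0  1  1  1  2  2  2  3
 b  0  1  2  2  2  2  2  3
 b  0  1  2  2  2  2  2  3
 a  0  1  2  2  3  3  3  3
 a  0  1  2  2  3  4  4  4
 b  0  1  2  2  3  4  4  5
 b  0  1  2  2  3  4  4  5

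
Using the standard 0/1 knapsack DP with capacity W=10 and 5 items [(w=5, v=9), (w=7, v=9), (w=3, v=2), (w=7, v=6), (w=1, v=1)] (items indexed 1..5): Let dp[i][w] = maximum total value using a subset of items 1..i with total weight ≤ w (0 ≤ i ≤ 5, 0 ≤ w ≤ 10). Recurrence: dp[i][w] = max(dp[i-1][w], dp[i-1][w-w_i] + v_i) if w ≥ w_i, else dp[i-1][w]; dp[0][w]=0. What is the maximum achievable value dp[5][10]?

12

i\w   0   1   2   3   4   5   6   7   8   9  10
  0   0   0   0   0   0   0   0   0   0   0   0
  1   0   0   0   0   0   9   9   9   9   9   9
  2   0   0   0   0   0   9   9   9   9   9   9
  3   0   0   0   2   2   9   9   9  11  11  11
  4   0   0   0   2   2   9   9   9  11  11  11
  5   0   1   1   2   3   9  10  10  11  12  12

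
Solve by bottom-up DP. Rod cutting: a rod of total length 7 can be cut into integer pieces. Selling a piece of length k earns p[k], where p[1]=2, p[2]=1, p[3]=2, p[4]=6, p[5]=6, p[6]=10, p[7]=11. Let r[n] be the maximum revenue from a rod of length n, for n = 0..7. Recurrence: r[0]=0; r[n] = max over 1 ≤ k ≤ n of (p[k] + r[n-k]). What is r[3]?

   n    0    1    2    3    4    5    6    7
r[n]    0    2    4    6    8   10   12   14

6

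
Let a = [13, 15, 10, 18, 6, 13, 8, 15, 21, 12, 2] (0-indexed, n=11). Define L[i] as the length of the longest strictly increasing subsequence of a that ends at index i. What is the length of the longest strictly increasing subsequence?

   i    0    1    2    3    4    5    6    7    8    9   10
a[i]   13   15   10   18    6   13    8   15   21   12    2
L[i]    1    2    1    3    1    2    2    3    4    3    1

4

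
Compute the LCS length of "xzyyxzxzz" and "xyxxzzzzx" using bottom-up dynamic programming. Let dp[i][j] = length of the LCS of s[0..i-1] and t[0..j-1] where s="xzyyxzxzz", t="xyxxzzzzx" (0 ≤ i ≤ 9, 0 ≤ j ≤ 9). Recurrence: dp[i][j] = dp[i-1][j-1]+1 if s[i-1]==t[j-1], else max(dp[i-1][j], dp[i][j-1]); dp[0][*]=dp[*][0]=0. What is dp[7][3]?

3

   ''  x  y  x  x  z  z  z  z  x
''  0  0  0  0  0  0  0  0  0  0
 x  0  1  1  1  1  1  1  1  1  1
 z  0  1  1  1  1  2  2  2  2  2
 y  0  1  2  2  2  2  2  2  2  2
 y  0  1  2  2  2  2  2  2  2  2
 x  0  1  2  3  3  3  3  3  3  3
 z  0  1  2  3  3  4  4  4  4  4
 x  0  1  2  3  4  4  4  4  4  5
 z  0  1  2  3  4  5  5  5  5  5
 z  0  1  2  3  4  5  6  6  6  6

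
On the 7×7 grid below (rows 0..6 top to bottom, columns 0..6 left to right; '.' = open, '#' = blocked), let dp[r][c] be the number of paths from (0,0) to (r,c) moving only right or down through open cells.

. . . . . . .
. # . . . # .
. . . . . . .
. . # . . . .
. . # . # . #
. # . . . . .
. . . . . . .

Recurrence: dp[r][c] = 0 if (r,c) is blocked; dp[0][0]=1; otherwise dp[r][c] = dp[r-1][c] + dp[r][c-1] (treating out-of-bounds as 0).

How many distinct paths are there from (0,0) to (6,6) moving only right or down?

53

r\c   0   1   2   3   4   5   6
  0   1   1   1   1   1   1   1
  1   1   0   1   2   3   0   1
  2   1   1   2   4   7   7   8
  3   1   2   0   4  11  18  26
  4   1   3   0   4   0  18   0
  5   1   0   0   4   4  22  22
  6   1   1   1   5   9  31  53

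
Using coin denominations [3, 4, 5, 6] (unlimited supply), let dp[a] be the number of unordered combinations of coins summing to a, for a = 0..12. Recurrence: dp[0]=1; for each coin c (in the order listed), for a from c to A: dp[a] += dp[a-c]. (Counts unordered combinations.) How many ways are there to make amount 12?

after  coin     0     1     2     3     4     5     6     7     8     9    10    11    12
          3     1     0     0     1     0     0     1     0     0     1     0     0     1
          4     1     0     0     1     1     0     1     1     1     1     1     1     2
          5     1     0     0     1     1     1     1     1     2     2     2     2     3
          6     1     0     0     1     1     1     2     1     2     3     3     3     5

5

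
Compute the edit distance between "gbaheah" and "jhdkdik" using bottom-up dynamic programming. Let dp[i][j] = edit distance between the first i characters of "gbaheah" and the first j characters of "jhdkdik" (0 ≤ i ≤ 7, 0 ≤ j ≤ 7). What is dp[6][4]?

5

   ''  j  h  d  k  d  i  k
''  0  1  2  3  4  5  6  7
 g  1  1  2  3  4  5  6  7
 b  2  2  2  3  4  5  6  7
 a  3  3  3  3  4  5  6  7
 h  4  4  3  4  4  5  6  7
 e  5  5  4  4  5  5  6  7
 a  6  6  5  5  5  6  6  7
 h  7  7  6  6  6  6  7  7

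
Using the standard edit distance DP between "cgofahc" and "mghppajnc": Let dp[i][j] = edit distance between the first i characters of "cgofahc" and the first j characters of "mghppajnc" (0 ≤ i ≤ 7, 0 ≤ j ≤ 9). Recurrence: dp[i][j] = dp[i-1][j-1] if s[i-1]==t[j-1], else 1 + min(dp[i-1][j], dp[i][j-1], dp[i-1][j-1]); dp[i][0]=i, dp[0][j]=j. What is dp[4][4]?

   ''  m  g  h  p  p  a  j  n  c
''  0  1  2  3  4  5  6  7  8  9
 c  1  1  2  3  4  5  6  7  8  8
 g  2  2  1  2  3  4  5  6  7  8
 o  3  3  2  2  3  4  5  6  7  8
 f  4  4  3  3  3  4  5  6  7  8
 a  5  5  4  4  4  4  4  5  6  7
 h  6  6  5  4  5  5  5  5  6  7
 c  7  7  6  5  5  6  6  6  6  6

3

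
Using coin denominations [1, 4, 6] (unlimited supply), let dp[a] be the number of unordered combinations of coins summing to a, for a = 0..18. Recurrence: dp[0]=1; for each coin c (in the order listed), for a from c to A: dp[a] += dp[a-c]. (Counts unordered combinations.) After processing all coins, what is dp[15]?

8

after  coin     0     1     2     3     4     5     6     7     8     9    10    11    12    13    14    15    16    17    18
          1     1     1     1     1     1     1     1     1     1     1     1     1     1     1     1     1     1     1     1
          4     1     1     1     1     2     2     2     2     3     3     3     3     4     4     4     4     5     5     5
          6     1     1     1     1     2     2     3     3     4     4     5     5     7     7     8     8    10    10    12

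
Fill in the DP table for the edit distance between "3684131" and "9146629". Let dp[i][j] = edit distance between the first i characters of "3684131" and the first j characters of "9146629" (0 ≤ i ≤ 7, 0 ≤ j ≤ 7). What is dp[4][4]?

4

   ''  9  1  4  6  6  2  9
''  0  1  2  3  4  5  6  7
 3  1  1  2  3  4  5  6  7
 6  2  2  2  3  3  4  5  6
 8  3  3  3  3  4  4  5  6
 4  4  4  4  3  4  5  5  6
 1  5  5  4  4  4  5  6  6
 3  6  6  5  5  5  5  6  7
 1  7  7  6  6  6  6  6  7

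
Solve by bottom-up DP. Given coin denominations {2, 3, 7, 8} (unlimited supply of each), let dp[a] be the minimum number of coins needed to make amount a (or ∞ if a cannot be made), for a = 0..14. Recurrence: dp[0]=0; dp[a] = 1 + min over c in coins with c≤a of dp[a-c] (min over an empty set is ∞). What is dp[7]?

 a  0  1  2  3  4  5  6  7  8  9 10 11 12 13 14
dp  0  -  1  1  2  2  2  1  1  2  2  2  3  3  2
(- denotes ∞ / unreachable)

1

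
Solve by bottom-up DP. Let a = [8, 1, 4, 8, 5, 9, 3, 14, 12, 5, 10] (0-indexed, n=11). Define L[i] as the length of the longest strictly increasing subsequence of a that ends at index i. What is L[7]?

   i    0    1    2    3    4    5    6    7    8    9   10
a[i]    8    1    4    8    5    9    3   14   12    5   10
L[i]    1    1    2    3    3    4    2    5    5    3    5

5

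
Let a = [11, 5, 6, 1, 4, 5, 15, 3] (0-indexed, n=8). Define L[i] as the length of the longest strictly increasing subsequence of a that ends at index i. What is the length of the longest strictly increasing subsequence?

   i    0    1    2    3    4    5    6    7
a[i]   11    5    6    1    4    5   15    3
L[i]    1    1    2    1    2    3    4    2

4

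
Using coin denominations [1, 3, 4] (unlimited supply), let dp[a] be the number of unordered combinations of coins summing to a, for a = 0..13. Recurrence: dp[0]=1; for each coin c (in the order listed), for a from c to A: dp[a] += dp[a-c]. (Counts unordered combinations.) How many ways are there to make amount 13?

12

after  coin     0     1     2     3     4     5     6     7     8     9    10    11    12    13
          1     1     1     1     1     1     1     1     1     1     1     1     1     1     1
          3     1     1     1     2     2     2     3     3     3     4     4     4     5     5
          4     1     1     1     2     3     3     4     5     6     7     8     9    11    12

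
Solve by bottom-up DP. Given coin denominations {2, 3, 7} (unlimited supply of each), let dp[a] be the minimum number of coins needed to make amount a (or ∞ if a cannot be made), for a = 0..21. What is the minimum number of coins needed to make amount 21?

3

 a  0  1  2  3  4  5  6  7  8  9 10 11 12 13 14 15 16 17 18 19 20 21
dp  0  -  1  1  2  2  2  1  3  2  2  3  3  3  2  4  3  3  4  4  4  3
(- denotes ∞ / unreachable)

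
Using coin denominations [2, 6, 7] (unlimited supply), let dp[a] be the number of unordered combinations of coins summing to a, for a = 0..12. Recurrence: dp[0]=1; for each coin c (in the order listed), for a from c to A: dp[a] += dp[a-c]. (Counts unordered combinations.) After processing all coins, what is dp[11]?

after  coin     0     1     2     3     4     5     6     7     8     9    10    11    12
          2     1     0     1     0     1     0     1     0     1     0     1     0     1
          6     1     0     1     0     1     0     2     0     2     0     2     0     3
          7     1     0     1     0     1     0     2     1     2     1     2     1     3

1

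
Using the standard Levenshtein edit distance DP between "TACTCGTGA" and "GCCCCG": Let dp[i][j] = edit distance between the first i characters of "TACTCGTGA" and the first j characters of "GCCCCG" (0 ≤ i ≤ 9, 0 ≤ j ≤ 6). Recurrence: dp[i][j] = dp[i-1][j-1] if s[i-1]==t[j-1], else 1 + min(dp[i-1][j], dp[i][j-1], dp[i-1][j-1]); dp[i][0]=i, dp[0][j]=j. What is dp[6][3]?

   ''  G  C  C  C  C  G
''  0  1  2  3  4  5  6
 T  1  1  2  3  4  5  6
 A  2  2  2  3  4  5  6
 C  3  3  2  2  3  4  5
 T  4  4  3  3  3  4  5
 C  5  5  4  3  3  3  4
 G  6  5  5  4  4  4  3
 T  7  6  6  5  5  5  4
 G  8  7  7  6  6  6  5
 A  9  8  8  7  7  7  6

4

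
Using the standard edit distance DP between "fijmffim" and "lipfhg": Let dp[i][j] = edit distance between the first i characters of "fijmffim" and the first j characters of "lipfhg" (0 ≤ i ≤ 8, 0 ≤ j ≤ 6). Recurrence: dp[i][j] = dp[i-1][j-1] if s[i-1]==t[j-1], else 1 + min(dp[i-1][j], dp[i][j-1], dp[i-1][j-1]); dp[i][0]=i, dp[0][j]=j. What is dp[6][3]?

   ''  l  i  p  f  h  g
''  0  1  2  3  4  5  6
 f  1  1  2  3  3  4  5
 i  2  2  1  2  3  4  5
 j  3  3  2  2  3  4  5
 m  4  4  3  3  3  4  5
 f  5  5  4  4  3  4  5
 f  6  6  5  5  4  4  5
 i  7  7  6  6  5  5  5
 m  8  8  7  7  6  6  6

5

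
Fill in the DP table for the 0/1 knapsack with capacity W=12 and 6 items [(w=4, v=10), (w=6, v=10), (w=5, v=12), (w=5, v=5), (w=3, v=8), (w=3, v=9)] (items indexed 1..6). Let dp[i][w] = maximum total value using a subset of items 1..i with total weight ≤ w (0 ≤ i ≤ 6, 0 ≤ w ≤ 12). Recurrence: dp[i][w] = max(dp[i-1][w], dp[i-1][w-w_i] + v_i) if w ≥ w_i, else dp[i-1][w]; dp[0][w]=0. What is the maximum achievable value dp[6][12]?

31

i\w   0   1   2   3   4   5   6   7   8   9  10  11  12
  0   0   0   0   0   0   0   0   0   0   0   0   0   0
  1   0   0   0   0  10  10  10  10  10  10  10  10  10
  2   0   0   0   0  10  10  10  10  10  10  20  20  20
  3   0   0   0   0  10  12  12  12  12  22  22  22  22
  4   0   0   0   0  10  12  12  12  12  22  22  22  22
  5   0   0   0   8  10  12  12  18  20  22  22  22  30
  6   0   0   0   9  10  12  17  19  21  22  27  29  31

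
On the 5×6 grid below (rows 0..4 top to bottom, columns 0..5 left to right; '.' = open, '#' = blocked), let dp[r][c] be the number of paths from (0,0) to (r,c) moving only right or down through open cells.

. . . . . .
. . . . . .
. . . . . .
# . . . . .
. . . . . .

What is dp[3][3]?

19

r\c   0   1   2   3   4   5
  0   1   1   1   1   1   1
  1   1   2   3   4   5   6
  2   1   3   6  10  15  21
  3   0   3   9  19  34  55
  4   0   3  12  31  65 120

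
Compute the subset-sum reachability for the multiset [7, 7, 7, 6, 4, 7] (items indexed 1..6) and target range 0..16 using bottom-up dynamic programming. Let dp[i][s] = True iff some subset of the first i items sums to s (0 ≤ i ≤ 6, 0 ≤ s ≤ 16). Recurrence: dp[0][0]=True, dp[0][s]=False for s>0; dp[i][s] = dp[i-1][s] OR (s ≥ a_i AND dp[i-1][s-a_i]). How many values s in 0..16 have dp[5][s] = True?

i\s   0   1   2   3   4   5   6   7   8   9  10  11  12  13  14  15  16
  0   T   F   F   F   F   F   F   F   F   F   F   F   F   F   F   F   F
  1   T   F   F   F   F   F   F   T   F   F   F   F   F   F   F   F   F
  2   T   F   F   F   F   F   F   T   F   F   F   F   F   F   T   F   F
  3   T   F   F   F   F   F   F   T   F   F   F   F   F   F   T   F   F
  4   T   F   F   F   F   F   T   T   F   F   F   F   F   T   T   F   F
  5   T   F   F   F   T   F   T   T   F   F   T   T   F   T   T   F   F
  6   T   F   F   F   T   F   T   T   F   F   T   T   F   T   T   F   F

8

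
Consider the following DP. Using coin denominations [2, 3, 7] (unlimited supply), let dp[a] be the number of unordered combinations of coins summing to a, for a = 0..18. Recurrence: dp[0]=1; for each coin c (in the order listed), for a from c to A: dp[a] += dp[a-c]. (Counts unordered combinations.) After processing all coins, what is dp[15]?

5

after  coin     0     1     2     3     4     5     6     7     8     9    10    11    12    13    14    15    16    17    18
          2     1     0     1     0     1     0     1     0     1     0     1     0     1     0     1     0     1     0     1
          3     1     0     1     1     1     1     2     1     2     2     2     2     3     2     3     3     3     3     4
          7     1     0     1     1     1     1     2     2     2     3     3     3     4     4     5     5     6     6     7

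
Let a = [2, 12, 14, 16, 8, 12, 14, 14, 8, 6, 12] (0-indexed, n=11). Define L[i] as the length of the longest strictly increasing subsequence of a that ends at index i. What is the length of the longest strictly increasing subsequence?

4

   i    0    1    2    3    4    5    6    7    8    9   10
a[i]    2   12   14   16    8   12   14   14    8    6   12
L[i]    1    2    3    4    2    3    4    4    2    2    3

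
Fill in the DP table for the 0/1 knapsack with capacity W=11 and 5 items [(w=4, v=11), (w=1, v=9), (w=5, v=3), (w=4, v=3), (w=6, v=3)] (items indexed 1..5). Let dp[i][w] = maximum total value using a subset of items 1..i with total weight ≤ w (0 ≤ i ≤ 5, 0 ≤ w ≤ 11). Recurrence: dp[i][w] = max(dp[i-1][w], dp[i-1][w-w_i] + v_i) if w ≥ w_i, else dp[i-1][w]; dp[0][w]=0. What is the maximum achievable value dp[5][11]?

i\w   0   1   2   3   4   5   6   7   8   9  10  11
  0   0   0   0   0   0   0   0   0   0   0   0   0
  1   0   0   0   0  11  11  11  11  11  11  11  11
  2   0   9   9   9  11  20  20  20  20  20  20  20
  3   0   9   9   9  11  20  20  20  20  20  23  23
  4   0   9   9   9  11  20  20  20  20  23  23  23
  5   0   9   9   9  11  20  20  20  20  23  23  23

23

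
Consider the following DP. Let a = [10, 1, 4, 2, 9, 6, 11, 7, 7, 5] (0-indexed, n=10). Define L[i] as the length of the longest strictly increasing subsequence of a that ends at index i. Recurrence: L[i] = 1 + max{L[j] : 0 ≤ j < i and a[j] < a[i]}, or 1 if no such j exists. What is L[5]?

   i    0    1    2    3    4    5    6    7    8    9
a[i]   10    1    4    2    9    6   11    7    7    5
L[i]    1    1    2    2    3    3    4    4    4    3

3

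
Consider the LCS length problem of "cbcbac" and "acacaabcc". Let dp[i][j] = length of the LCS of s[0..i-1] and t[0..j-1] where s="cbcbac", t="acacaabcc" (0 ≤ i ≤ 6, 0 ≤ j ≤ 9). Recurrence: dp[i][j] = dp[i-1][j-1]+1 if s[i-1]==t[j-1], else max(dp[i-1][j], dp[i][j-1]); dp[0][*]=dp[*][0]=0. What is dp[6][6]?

3

   ''  a  c  a  c  a  a  b  c  c
''  0  0  0  0  0  0  0  0  0  0
 c  0  0  1  1  1  1  1  1  1  1
 b  0  0  1  1  1  1  1  2  2  2
 c  0  0  1  1  2  2  2  2  3  3
 b  0  0  1  1  2  2  2  3  3  3
 a  0  1  1  2  2  3  3  3  3  3
 c  0  1  2  2  3  3  3  3  4  4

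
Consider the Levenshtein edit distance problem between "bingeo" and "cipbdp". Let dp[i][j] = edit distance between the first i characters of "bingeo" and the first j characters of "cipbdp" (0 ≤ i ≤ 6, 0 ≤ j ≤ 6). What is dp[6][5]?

   ''  c  i  p  b  d  p
''  0  1  2  3  4  5  6
 b  1  1  2  3  3  4  5
 i  2  2  1  2  3  4  5
 n  3  3  2  2  3  4  5
 g  4  4  3  3  3  4  5
 e  5  5  4  4  4  4  5
 o  6  6  5  5  5  5  5

5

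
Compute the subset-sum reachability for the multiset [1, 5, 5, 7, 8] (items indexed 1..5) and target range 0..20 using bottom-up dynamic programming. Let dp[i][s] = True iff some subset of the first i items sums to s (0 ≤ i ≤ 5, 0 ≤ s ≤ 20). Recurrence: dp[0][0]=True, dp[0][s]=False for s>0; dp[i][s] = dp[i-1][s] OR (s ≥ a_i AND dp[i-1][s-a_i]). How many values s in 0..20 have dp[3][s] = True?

i\s   0   1   2   3   4   5   6   7   8   9  10  11  12  13  14  15  16  17  18  19  20
  0   T   F   F   F   F   F   F   F   F   F   F   F   F   F   F   F   F   F   F   F   F
  1   T   T   F   F   F   F   F   F   F   F   F   F   F   F   F   F   F   F   F   F   F
  2   T   T   F   F   F   T   T   F   F   F   F   F   F   F   F   F   F   F   F   F   F
  3   T   T   F   F   F   T   T   F   F   F   T   T   F   F   F   F   F   F   F   F   F
  4   T   T   F   F   F   T   T   T   T   F   T   T   T   T   F   F   F   T   T   F   F
  5   T   T   F   F   F   T   T   T   T   T   T   T   T   T   T   T   T   T   T   T   T

6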